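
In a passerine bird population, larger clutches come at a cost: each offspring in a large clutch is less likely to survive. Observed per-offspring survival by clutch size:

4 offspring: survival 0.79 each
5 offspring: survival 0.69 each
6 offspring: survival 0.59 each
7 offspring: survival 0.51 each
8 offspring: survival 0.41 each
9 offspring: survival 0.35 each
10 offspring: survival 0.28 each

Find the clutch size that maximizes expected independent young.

Expected independent young = c × s(c):
  c=4: 4 × 0.79 = 3.160
  c=5: 5 × 0.69 = 3.450
  c=6: 6 × 0.59 = 3.540
  c=7: 7 × 0.51 = 3.570
  c=8: 8 × 0.41 = 3.280
  c=9: 9 × 0.35 = 3.150
  c=10: 10 × 0.28 = 2.800
Maximum at c = 7 (3.570 independent young).

7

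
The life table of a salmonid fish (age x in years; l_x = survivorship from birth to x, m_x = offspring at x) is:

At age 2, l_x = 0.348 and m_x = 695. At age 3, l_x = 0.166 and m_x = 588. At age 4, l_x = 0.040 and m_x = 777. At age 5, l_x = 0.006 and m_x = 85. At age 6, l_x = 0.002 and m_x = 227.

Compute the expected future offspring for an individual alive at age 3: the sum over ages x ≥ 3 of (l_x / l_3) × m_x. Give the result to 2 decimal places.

781.04

l_3 = 0.166. Conditional survival from age 3 to x is l_x / l_3.
  x=3: (0.166/0.166) × 588 = 588.0000
  x=4: (0.040/0.166) × 777 = 187.2289
  x=5: (0.006/0.166) × 85 = 3.0723
  x=6: (0.002/0.166) × 227 = 2.7349
Sum = 588.0000 + 187.2289 + 3.0723 + 2.7349 = 781.0361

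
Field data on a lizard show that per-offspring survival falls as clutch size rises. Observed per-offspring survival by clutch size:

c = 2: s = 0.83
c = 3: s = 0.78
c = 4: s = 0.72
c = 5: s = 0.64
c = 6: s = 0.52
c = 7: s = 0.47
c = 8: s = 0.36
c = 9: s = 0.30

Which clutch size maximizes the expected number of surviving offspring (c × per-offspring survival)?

Expected surviving offspring = c × s(c):
  c=2: 2 × 0.83 = 1.660
  c=3: 3 × 0.78 = 2.340
  c=4: 4 × 0.72 = 2.880
  c=5: 5 × 0.64 = 3.200
  c=6: 6 × 0.52 = 3.120
  c=7: 7 × 0.47 = 3.290
  c=8: 8 × 0.36 = 2.880
  c=9: 9 × 0.30 = 2.700
Maximum at c = 7 (3.290 surviving offspring).

7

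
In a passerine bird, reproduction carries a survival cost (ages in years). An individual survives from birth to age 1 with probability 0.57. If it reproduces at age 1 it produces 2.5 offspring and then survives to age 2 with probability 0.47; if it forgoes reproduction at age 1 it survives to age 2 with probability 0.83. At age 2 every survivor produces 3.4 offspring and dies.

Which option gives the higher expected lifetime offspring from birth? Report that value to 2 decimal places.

2.34

breed at age 1: R₀ = 0.57 × (2.5 + 0.47 × 3.4) = 0.57 × 4.0980 = 2.3359
delay to age 2: R₀ = 0.57 × (0.83 × 3.4) = 0.57 × 2.8220 = 1.6085
Higher: breed at age 1 (2.3359).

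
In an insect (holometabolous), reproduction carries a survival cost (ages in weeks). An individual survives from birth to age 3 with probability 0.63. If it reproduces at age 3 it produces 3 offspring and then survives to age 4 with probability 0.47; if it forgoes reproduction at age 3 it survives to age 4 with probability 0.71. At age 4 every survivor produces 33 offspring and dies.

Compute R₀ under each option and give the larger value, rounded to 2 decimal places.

breed at age 3: R₀ = 0.63 × (3 + 0.47 × 33) = 0.63 × 18.5100 = 11.6613
delay to age 4: R₀ = 0.63 × (0.71 × 33) = 0.63 × 23.4300 = 14.7609
Higher: delay to age 4 (14.7609).

14.76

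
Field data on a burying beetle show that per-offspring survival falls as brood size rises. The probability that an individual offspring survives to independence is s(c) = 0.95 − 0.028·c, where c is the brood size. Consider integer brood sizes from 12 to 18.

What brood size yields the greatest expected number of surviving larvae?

17

Expected surviving larvae = c × s(c):
  c=12: 12 × 0.614 = 7.368
  c=13: 13 × 0.586 = 7.618
  c=14: 14 × 0.558 = 7.812
  c=15: 15 × 0.530 = 7.950
  c=16: 16 × 0.502 = 8.032
  c=17: 17 × 0.474 = 8.058
  c=18: 18 × 0.446 = 8.028
Maximum at c = 17 (8.058 surviving larvae).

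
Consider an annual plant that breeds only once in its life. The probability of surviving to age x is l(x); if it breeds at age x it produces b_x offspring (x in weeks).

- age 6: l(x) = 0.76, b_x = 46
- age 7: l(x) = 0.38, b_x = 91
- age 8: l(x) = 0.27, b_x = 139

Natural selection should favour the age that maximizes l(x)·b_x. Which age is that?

Expected offspring if breeding at age x = l(x) × b_x:
  age 6: 0.76 × 46 = 34.960
  age 7: 0.38 × 91 = 34.580
  age 8: 0.27 × 139 = 37.530
Maximum at age 8 (37.530).

8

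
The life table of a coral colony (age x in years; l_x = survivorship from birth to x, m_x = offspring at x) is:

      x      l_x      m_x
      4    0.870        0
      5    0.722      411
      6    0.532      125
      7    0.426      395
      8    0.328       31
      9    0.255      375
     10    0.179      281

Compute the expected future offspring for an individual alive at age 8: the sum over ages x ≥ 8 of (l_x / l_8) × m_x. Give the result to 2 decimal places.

l_8 = 0.328. Conditional survival from age 8 to x is l_x / l_8.
  x=8: (0.328/0.328) × 31 = 31.0000
  x=9: (0.255/0.328) × 375 = 291.5396
  x=10: (0.179/0.328) × 281 = 153.3506
Sum = 31.0000 + 291.5396 + 153.3506 = 475.8902

475.89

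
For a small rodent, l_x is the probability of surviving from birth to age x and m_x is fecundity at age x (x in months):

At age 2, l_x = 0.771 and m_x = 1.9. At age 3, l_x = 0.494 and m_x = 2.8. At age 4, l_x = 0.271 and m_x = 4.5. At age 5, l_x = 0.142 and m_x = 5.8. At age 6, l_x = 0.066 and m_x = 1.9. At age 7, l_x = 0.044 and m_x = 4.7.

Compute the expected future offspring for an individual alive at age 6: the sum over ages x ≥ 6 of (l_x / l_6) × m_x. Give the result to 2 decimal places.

5.03

l_6 = 0.066. Conditional survival from age 6 to x is l_x / l_6.
  x=6: (0.066/0.066) × 1.9 = 1.9000
  x=7: (0.044/0.066) × 4.7 = 3.1333
Sum = 1.9000 + 3.1333 = 5.0333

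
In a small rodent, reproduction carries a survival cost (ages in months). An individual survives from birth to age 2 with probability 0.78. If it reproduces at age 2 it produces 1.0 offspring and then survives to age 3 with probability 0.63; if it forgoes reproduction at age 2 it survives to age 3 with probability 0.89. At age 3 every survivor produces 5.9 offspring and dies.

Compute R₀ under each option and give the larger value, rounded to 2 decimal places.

breed at age 2: R₀ = 0.78 × (1.0 + 0.63 × 5.9) = 0.78 × 4.7170 = 3.6793
delay to age 3: R₀ = 0.78 × (0.89 × 5.9) = 0.78 × 5.2510 = 4.0958
Higher: delay to age 3 (4.0958).

4.10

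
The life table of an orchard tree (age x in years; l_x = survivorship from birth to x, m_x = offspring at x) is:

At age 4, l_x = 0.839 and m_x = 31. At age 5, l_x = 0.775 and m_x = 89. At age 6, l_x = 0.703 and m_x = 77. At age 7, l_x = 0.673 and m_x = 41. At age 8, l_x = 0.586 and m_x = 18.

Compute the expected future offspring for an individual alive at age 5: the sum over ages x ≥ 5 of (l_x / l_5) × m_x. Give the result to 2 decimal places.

208.06

l_5 = 0.775. Conditional survival from age 5 to x is l_x / l_5.
  x=5: (0.775/0.775) × 89 = 89.0000
  x=6: (0.703/0.775) × 77 = 69.8465
  x=7: (0.673/0.775) × 41 = 35.6039
  x=8: (0.586/0.775) × 18 = 13.6103
Sum = 89.0000 + 69.8465 + 35.6039 + 13.6103 = 208.0606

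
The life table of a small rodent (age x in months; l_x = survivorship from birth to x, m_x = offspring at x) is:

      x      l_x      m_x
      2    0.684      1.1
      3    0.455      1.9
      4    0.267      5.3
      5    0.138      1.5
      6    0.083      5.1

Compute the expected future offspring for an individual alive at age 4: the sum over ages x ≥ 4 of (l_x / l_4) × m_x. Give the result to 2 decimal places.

7.66

l_4 = 0.267. Conditional survival from age 4 to x is l_x / l_4.
  x=4: (0.267/0.267) × 5.3 = 5.3000
  x=5: (0.138/0.267) × 1.5 = 0.7753
  x=6: (0.083/0.267) × 5.1 = 1.5854
Sum = 5.3000 + 0.7753 + 1.5854 = 7.6607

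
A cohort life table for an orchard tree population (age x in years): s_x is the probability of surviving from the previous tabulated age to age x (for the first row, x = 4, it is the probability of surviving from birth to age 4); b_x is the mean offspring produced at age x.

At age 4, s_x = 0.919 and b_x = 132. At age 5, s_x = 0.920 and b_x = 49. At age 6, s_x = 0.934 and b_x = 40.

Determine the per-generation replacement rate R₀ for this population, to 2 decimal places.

194.32

Survivorship from birth: l_x = s_4·s_5·…·s_x.
  l_4 = 0.91900
  l_5 = 0.84548
  l_6 = 0.78968
R₀ = Σ l_x b_x:
  age 4: 0.91900 × 132 = 121.3080
  age 5: 0.84548 × 49 = 41.4285
  age 6: 0.78968 × 40 = 31.5872
R₀ = 121.3080 + 41.4285 + 31.5872 = 194.3237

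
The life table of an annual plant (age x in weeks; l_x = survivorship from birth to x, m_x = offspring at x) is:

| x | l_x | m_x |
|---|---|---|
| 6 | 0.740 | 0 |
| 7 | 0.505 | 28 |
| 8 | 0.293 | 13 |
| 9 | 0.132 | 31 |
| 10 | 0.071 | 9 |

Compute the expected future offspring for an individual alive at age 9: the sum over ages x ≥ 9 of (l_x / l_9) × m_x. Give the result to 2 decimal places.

35.84

l_9 = 0.132. Conditional survival from age 9 to x is l_x / l_9.
  x=9: (0.132/0.132) × 31 = 31.0000
  x=10: (0.071/0.132) × 9 = 4.8409
Sum = 31.0000 + 4.8409 = 35.8409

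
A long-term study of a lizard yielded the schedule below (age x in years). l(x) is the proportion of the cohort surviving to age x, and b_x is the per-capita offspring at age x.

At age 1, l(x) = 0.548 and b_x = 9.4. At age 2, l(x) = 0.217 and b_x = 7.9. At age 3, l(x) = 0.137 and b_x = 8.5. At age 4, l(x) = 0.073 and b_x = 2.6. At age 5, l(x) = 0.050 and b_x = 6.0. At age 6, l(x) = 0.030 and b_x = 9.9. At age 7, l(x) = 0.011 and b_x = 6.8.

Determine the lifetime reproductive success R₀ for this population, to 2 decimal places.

R₀ = Σ l(x) b_x:
  age 1: 0.548 × 9.4 = 5.1512
  age 2: 0.217 × 7.9 = 1.7143
  age 3: 0.137 × 8.5 = 1.1645
  age 4: 0.073 × 2.6 = 0.1898
  age 5: 0.050 × 6.0 = 0.3000
  age 6: 0.030 × 9.9 = 0.2970
  age 7: 0.011 × 6.8 = 0.0748
R₀ = 5.1512 + 1.7143 + 1.1645 + 0.1898 + 0.3000 + 0.2970 + 0.0748 = 8.8916

8.89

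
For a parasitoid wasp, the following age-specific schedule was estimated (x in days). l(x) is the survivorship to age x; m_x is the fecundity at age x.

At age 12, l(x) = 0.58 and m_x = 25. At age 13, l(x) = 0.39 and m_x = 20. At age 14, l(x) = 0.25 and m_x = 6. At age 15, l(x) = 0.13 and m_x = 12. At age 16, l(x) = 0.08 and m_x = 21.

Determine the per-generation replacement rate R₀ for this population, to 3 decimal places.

R₀ = Σ l(x) m_x:
  age 12: 0.58 × 25 = 14.5000
  age 13: 0.39 × 20 = 7.8000
  age 14: 0.25 × 6 = 1.5000
  age 15: 0.13 × 12 = 1.5600
  age 16: 0.08 × 21 = 1.6800
R₀ = 14.5000 + 7.8000 + 1.5000 + 1.5600 + 1.6800 = 27.0400

27.040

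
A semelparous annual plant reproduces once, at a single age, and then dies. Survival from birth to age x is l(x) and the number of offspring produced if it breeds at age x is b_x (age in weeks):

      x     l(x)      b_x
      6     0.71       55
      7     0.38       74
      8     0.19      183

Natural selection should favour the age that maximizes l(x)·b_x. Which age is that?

Expected offspring if breeding at age x = l(x) × b_x:
  age 6: 0.71 × 55 = 39.050
  age 7: 0.38 × 74 = 28.120
  age 8: 0.19 × 183 = 34.770
Maximum at age 6 (39.050).

6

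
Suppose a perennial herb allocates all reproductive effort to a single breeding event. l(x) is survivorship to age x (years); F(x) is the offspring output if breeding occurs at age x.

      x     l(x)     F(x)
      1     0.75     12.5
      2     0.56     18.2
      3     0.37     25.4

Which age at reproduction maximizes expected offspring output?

Expected offspring if breeding at age x = l(x) × F(x):
  age 1: 0.75 × 12.5 = 9.375
  age 2: 0.56 × 18.2 = 10.192
  age 3: 0.37 × 25.4 = 9.398
Maximum at age 2 (10.192).

2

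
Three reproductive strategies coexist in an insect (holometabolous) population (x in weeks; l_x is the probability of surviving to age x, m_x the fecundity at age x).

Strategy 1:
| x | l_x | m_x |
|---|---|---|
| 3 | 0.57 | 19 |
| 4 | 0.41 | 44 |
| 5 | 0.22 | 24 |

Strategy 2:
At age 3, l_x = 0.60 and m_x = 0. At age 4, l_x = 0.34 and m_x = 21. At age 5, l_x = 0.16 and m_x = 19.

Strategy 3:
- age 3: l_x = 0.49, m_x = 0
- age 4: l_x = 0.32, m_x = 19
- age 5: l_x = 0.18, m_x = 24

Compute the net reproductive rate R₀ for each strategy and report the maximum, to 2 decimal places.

34.15

Strategy 1: R₀ = 0.57×19 + 0.41×44 + 0.22×24 = 34.1500
Strategy 2: R₀ = 0.60×0 + 0.34×21 + 0.16×19 = 10.1800
Strategy 3: R₀ = 0.49×0 + 0.32×19 + 0.18×24 = 10.4000
Highest R₀: strategy 1 with 34.1500.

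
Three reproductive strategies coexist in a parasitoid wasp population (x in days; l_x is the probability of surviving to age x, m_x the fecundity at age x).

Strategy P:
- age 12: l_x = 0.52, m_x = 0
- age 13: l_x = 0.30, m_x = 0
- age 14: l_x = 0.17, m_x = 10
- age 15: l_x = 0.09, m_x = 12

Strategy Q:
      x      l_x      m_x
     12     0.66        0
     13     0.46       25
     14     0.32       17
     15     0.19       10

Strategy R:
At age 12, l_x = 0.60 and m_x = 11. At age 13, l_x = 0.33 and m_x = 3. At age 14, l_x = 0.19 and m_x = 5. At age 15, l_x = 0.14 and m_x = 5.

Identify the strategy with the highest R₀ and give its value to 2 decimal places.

Strategy P: R₀ = 0.52×0 + 0.30×0 + 0.17×10 + 0.09×12 = 2.7800
Strategy Q: R₀ = 0.66×0 + 0.46×25 + 0.32×17 + 0.19×10 = 18.8400
Strategy R: R₀ = 0.60×11 + 0.33×3 + 0.19×5 + 0.14×5 = 9.2400
Highest R₀: strategy Q with 18.8400.

18.84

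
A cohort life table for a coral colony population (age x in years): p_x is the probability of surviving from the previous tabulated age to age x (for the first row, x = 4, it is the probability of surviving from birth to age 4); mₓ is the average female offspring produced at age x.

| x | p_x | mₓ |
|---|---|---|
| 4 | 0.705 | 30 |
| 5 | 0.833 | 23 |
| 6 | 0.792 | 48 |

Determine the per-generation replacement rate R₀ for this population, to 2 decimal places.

Survivorship from birth: l_x = p_4·p_5·…·p_x.
  l_4 = 0.70500
  l_5 = 0.58726
  l_6 = 0.46511
R₀ = Σ l_x mₓ:
  age 4: 0.70500 × 30 = 21.1500
  age 5: 0.58726 × 23 = 13.5070
  age 6: 0.46511 × 48 = 22.3253
R₀ = 21.1500 + 13.5070 + 22.3253 = 56.9823

56.98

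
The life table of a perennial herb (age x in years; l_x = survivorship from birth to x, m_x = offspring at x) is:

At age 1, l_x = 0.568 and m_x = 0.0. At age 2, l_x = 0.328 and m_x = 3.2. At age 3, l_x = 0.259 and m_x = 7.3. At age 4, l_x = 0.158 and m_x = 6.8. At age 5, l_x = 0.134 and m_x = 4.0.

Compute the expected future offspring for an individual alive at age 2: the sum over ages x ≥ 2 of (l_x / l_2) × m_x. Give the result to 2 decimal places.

l_2 = 0.328. Conditional survival from age 2 to x is l_x / l_2.
  x=2: (0.328/0.328) × 3.2 = 3.2000
  x=3: (0.259/0.328) × 7.3 = 5.7643
  x=4: (0.158/0.328) × 6.8 = 3.2756
  x=5: (0.134/0.328) × 4.0 = 1.6341
Sum = 3.2000 + 5.7643 + 3.2756 + 1.6341 = 13.8741

13.87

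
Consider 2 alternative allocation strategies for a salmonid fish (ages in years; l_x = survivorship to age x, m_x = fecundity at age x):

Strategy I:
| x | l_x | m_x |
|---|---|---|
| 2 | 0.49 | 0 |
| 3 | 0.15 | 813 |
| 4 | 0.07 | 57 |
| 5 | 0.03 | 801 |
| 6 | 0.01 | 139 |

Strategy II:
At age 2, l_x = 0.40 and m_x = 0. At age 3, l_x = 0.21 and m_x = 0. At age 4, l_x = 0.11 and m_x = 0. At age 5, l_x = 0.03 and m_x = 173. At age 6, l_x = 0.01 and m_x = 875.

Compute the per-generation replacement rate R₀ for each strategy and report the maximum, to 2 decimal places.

151.36

Strategy I: R₀ = 0.49×0 + 0.15×813 + 0.07×57 + 0.03×801 + 0.01×139 = 151.3600
Strategy II: R₀ = 0.40×0 + 0.21×0 + 0.11×0 + 0.03×173 + 0.01×875 = 13.9400
Highest R₀: strategy I with 151.3600.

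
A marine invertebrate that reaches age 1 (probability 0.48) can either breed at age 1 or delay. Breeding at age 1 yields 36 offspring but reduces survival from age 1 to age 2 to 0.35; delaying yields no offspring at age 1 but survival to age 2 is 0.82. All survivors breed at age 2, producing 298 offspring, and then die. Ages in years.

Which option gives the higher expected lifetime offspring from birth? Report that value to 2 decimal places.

breed at age 1: R₀ = 0.48 × (36 + 0.35 × 298) = 0.48 × 140.3000 = 67.3440
delay to age 2: R₀ = 0.48 × (0.82 × 298) = 0.48 × 244.3600 = 117.2928
Higher: delay to age 2 (117.2928).

117.29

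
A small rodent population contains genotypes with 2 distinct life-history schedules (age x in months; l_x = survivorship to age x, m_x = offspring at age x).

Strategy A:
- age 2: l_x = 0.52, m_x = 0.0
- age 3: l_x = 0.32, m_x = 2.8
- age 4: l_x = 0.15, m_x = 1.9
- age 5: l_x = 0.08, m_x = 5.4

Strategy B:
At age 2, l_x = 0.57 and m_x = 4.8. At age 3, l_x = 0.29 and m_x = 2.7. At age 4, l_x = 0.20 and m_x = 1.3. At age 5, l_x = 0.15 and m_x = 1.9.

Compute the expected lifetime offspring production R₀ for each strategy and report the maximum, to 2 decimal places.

Strategy A: R₀ = 0.52×0.0 + 0.32×2.8 + 0.15×1.9 + 0.08×5.4 = 1.6130
Strategy B: R₀ = 0.57×4.8 + 0.29×2.7 + 0.20×1.3 + 0.15×1.9 = 4.0640
Highest R₀: strategy B with 4.0640.

4.06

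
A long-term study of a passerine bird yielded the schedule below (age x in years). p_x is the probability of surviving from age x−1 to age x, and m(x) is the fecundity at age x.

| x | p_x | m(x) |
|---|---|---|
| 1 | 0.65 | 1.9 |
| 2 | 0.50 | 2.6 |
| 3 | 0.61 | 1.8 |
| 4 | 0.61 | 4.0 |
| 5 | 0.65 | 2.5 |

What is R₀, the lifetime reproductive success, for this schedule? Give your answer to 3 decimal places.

3.117

Survivorship from birth: l_x = p_1·p_2·…·p_x.
  l_1 = 0.65000
  l_2 = 0.32500
  l_3 = 0.19825
  l_4 = 0.12093
  l_5 = 0.07861
R₀ = Σ l_x m(x):
  age 1: 0.65000 × 1.9 = 1.2350
  age 2: 0.32500 × 2.6 = 0.8450
  age 3: 0.19825 × 1.8 = 0.3569
  age 4: 0.12093 × 4.0 = 0.4837
  age 5: 0.07861 × 2.5 = 0.1965
R₀ = 1.2350 + 0.8450 + 0.3569 + 0.4837 + 0.1965 = 3.1171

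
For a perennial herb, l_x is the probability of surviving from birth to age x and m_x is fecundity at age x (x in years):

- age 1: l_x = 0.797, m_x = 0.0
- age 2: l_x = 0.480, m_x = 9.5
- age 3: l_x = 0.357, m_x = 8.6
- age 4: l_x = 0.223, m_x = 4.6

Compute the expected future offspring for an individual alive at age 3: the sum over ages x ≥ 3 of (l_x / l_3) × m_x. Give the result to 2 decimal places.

l_3 = 0.357. Conditional survival from age 3 to x is l_x / l_3.
  x=3: (0.357/0.357) × 8.6 = 8.6000
  x=4: (0.223/0.357) × 4.6 = 2.8734
Sum = 8.6000 + 2.8734 = 11.4734

11.47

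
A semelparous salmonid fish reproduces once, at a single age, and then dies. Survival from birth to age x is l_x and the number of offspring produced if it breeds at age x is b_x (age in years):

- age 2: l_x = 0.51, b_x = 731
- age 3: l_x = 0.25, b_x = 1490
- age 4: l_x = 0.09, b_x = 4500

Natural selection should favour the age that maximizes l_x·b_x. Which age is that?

4

Expected offspring if breeding at age x = l_x × b_x:
  age 2: 0.51 × 731 = 372.810
  age 3: 0.25 × 1490 = 372.500
  age 4: 0.09 × 4500 = 405.000
Maximum at age 4 (405.000).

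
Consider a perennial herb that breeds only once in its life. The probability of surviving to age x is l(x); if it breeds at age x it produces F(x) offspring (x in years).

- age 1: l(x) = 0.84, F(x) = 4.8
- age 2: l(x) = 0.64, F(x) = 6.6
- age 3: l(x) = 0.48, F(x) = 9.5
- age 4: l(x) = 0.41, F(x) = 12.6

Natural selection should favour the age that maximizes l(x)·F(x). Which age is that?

4

Expected offspring if breeding at age x = l(x) × F(x):
  age 1: 0.84 × 4.8 = 4.032
  age 2: 0.64 × 6.6 = 4.224
  age 3: 0.48 × 9.5 = 4.560
  age 4: 0.41 × 12.6 = 5.166
Maximum at age 4 (5.166).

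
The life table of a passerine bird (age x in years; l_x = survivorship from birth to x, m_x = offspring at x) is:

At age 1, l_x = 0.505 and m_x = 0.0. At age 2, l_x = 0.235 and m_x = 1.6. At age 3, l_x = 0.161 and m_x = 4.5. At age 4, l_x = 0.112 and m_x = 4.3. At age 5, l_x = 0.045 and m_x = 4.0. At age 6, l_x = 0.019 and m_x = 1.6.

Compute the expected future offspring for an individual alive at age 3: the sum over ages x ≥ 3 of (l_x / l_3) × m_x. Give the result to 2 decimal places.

l_3 = 0.161. Conditional survival from age 3 to x is l_x / l_3.
  x=3: (0.161/0.161) × 4.5 = 4.5000
  x=4: (0.112/0.161) × 4.3 = 2.9913
  x=5: (0.045/0.161) × 4.0 = 1.1180
  x=6: (0.019/0.161) × 1.6 = 0.1888
Sum = 4.5000 + 2.9913 + 1.1180 + 0.1888 = 8.7981

8.80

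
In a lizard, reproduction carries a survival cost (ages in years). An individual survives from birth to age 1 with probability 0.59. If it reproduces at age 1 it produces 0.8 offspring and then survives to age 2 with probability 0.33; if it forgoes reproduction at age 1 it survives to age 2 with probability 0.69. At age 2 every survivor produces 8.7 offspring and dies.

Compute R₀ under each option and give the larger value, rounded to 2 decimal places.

breed at age 1: R₀ = 0.59 × (0.8 + 0.33 × 8.7) = 0.59 × 3.6710 = 2.1659
delay to age 2: R₀ = 0.59 × (0.69 × 8.7) = 0.59 × 6.0030 = 3.5418
Higher: delay to age 2 (3.5418).

3.54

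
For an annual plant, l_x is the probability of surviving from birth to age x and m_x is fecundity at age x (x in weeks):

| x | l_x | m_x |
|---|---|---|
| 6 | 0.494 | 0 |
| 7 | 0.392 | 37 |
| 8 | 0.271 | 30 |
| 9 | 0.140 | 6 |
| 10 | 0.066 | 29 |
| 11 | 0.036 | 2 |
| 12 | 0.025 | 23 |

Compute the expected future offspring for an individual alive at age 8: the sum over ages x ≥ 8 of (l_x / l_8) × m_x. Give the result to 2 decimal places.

42.55

l_8 = 0.271. Conditional survival from age 8 to x is l_x / l_8.
  x=8: (0.271/0.271) × 30 = 30.0000
  x=9: (0.140/0.271) × 6 = 3.0996
  x=10: (0.066/0.271) × 29 = 7.0627
  x=11: (0.036/0.271) × 2 = 0.2657
  x=12: (0.025/0.271) × 23 = 2.1218
Sum = 30.0000 + 3.0996 + 7.0627 + 0.2657 + 2.1218 = 42.5498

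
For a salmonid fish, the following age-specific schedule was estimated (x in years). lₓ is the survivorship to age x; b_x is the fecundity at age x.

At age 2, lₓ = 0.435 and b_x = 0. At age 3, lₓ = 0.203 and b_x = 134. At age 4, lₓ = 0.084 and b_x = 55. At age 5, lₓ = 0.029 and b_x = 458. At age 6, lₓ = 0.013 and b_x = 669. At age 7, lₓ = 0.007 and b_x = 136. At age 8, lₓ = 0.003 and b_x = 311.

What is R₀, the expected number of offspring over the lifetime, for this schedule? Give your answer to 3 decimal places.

R₀ = Σ lₓ b_x:
  age 2: 0.435 × 0 = 0.0000
  age 3: 0.203 × 134 = 27.2020
  age 4: 0.084 × 55 = 4.6200
  age 5: 0.029 × 458 = 13.2820
  age 6: 0.013 × 669 = 8.6970
  age 7: 0.007 × 136 = 0.9520
  age 8: 0.003 × 311 = 0.9330
R₀ = 0.0000 + 27.2020 + 4.6200 + 13.2820 + 8.6970 + 0.9520 + 0.9330 = 55.6860

55.686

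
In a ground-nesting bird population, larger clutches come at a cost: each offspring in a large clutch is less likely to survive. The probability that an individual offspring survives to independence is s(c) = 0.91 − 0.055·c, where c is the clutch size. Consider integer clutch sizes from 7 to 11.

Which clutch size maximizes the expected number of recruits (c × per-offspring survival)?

Expected recruits = c × s(c):
  c=7: 7 × 0.525 = 3.675
  c=8: 8 × 0.470 = 3.760
  c=9: 9 × 0.415 = 3.735
  c=10: 10 × 0.360 = 3.600
  c=11: 11 × 0.305 = 3.355
Maximum at c = 8 (3.760 recruits).

8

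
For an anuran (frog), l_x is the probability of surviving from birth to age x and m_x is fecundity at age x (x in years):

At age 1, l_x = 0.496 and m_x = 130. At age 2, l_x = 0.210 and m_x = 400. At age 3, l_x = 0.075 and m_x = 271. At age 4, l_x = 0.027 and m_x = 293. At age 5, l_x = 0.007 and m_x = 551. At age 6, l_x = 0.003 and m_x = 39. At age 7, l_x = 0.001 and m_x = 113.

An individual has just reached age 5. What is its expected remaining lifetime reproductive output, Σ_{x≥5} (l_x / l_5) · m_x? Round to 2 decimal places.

l_5 = 0.007. Conditional survival from age 5 to x is l_x / l_5.
  x=5: (0.007/0.007) × 551 = 551.0000
  x=6: (0.003/0.007) × 39 = 16.7143
  x=7: (0.001/0.007) × 113 = 16.1429
Sum = 551.0000 + 16.7143 + 16.1429 = 583.8571

583.86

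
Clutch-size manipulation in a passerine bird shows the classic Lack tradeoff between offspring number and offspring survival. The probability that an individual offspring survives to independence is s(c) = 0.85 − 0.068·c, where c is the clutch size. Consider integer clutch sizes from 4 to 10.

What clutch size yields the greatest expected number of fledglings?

Expected fledglings = c × s(c):
  c=4: 4 × 0.578 = 2.312
  c=5: 5 × 0.510 = 2.550
  c=6: 6 × 0.442 = 2.652
  c=7: 7 × 0.374 = 2.618
  c=8: 8 × 0.306 = 2.448
  c=9: 9 × 0.238 = 2.142
  c=10: 10 × 0.170 = 1.700
Maximum at c = 6 (2.652 fledglings).

6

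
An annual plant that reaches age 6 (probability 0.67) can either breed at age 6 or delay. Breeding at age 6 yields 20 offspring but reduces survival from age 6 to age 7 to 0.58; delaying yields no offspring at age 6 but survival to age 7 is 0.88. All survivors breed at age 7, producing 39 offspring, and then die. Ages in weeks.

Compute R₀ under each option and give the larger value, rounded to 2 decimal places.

breed at age 6: R₀ = 0.67 × (20 + 0.58 × 39) = 0.67 × 42.6200 = 28.5554
delay to age 7: R₀ = 0.67 × (0.88 × 39) = 0.67 × 34.3200 = 22.9944
Higher: breed at age 6 (28.5554).

28.56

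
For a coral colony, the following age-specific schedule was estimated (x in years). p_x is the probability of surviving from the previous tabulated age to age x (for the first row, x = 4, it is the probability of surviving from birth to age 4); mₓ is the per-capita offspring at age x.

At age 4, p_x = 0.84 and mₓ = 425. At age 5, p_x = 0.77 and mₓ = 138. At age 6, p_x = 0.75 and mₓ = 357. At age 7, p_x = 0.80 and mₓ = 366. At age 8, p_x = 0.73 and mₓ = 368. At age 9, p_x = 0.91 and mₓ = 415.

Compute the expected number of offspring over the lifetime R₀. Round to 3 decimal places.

972.718

Survivorship from birth: l_x = p_4·p_5·…·p_x.
  l_4 = 0.84000
  l_5 = 0.64680
  l_6 = 0.48510
  l_7 = 0.38808
  l_8 = 0.28330
  l_9 = 0.25780
R₀ = Σ l_x mₓ:
  age 4: 0.84000 × 425 = 357.0000
  age 5: 0.64680 × 138 = 89.2584
  age 6: 0.48510 × 357 = 173.1807
  age 7: 0.38808 × 366 = 142.0373
  age 8: 0.28330 × 368 = 104.2544
  age 9: 0.25780 × 415 = 106.9870
R₀ = 357.0000 + 89.2584 + 173.1807 + 142.0373 + 104.2544 + 106.9870 = 972.7178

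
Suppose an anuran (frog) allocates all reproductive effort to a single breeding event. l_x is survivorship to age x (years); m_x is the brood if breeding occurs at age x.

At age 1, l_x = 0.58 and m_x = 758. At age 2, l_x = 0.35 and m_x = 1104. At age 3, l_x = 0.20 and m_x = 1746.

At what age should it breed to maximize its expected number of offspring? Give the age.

1

Expected offspring if breeding at age x = l_x × m_x:
  age 1: 0.58 × 758 = 439.640
  age 2: 0.35 × 1104 = 386.400
  age 3: 0.20 × 1746 = 349.200
Maximum at age 1 (439.640).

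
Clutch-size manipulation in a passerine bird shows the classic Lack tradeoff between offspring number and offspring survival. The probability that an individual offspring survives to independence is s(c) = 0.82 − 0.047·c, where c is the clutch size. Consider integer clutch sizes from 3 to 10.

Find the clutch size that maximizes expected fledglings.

9

Expected fledglings = c × s(c):
  c=3: 3 × 0.679 = 2.037
  c=4: 4 × 0.632 = 2.528
  c=5: 5 × 0.585 = 2.925
  c=6: 6 × 0.538 = 3.228
  c=7: 7 × 0.491 = 3.437
  c=8: 8 × 0.444 = 3.552
  c=9: 9 × 0.397 = 3.573
  c=10: 10 × 0.350 = 3.500
Maximum at c = 9 (3.573 fledglings).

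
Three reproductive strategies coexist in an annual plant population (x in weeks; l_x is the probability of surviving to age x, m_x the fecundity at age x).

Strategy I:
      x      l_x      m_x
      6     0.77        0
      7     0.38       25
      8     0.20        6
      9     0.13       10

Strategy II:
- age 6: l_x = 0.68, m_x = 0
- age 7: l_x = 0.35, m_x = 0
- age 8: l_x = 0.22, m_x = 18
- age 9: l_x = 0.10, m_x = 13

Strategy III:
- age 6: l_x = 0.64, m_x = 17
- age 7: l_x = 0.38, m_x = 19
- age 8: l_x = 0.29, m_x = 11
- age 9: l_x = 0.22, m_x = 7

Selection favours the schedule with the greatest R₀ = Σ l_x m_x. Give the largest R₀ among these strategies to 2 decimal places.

Strategy I: R₀ = 0.77×0 + 0.38×25 + 0.20×6 + 0.13×10 = 12.0000
Strategy II: R₀ = 0.68×0 + 0.35×0 + 0.22×18 + 0.10×13 = 5.2600
Strategy III: R₀ = 0.64×17 + 0.38×19 + 0.29×11 + 0.22×7 = 22.8300
Highest R₀: strategy III with 22.8300.

22.83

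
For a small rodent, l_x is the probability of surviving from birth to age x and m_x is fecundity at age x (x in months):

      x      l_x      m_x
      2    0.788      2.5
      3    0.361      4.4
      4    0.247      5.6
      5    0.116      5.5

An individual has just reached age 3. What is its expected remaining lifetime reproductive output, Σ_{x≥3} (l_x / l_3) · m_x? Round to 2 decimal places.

l_3 = 0.361. Conditional survival from age 3 to x is l_x / l_3.
  x=3: (0.361/0.361) × 4.4 = 4.4000
  x=4: (0.247/0.361) × 5.6 = 3.8316
  x=5: (0.116/0.361) × 5.5 = 1.7673
Sum = 4.4000 + 3.8316 + 1.7673 = 9.9989

10.00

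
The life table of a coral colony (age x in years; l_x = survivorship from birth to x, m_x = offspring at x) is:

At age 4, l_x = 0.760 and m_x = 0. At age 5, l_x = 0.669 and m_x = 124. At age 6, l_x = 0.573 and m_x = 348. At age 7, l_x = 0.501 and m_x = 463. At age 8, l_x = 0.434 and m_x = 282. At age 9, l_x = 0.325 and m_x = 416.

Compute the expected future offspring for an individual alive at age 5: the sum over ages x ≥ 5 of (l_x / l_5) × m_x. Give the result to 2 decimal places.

1153.83

l_5 = 0.669. Conditional survival from age 5 to x is l_x / l_5.
  x=5: (0.669/0.669) × 124 = 124.0000
  x=6: (0.573/0.669) × 348 = 298.0628
  x=7: (0.501/0.669) × 463 = 346.7309
  x=8: (0.434/0.669) × 282 = 182.9417
  x=9: (0.325/0.669) × 416 = 202.0927
Sum = 124.0000 + 298.0628 + 346.7309 + 182.9417 + 202.0927 = 1153.8281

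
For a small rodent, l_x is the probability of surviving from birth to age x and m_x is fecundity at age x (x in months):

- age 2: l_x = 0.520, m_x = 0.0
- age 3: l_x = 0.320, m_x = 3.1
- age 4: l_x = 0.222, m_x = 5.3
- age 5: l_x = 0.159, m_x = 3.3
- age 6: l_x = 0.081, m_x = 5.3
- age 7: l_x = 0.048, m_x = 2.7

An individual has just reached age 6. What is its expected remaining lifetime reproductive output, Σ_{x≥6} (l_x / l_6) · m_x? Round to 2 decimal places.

6.90

l_6 = 0.081. Conditional survival from age 6 to x is l_x / l_6.
  x=6: (0.081/0.081) × 5.3 = 5.3000
  x=7: (0.048/0.081) × 2.7 = 1.6000
Sum = 5.3000 + 1.6000 = 6.9000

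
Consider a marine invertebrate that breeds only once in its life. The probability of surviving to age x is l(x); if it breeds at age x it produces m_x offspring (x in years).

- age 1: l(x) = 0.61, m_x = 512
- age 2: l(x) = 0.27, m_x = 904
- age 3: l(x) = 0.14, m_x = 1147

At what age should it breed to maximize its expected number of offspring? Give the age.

1

Expected offspring if breeding at age x = l(x) × m_x:
  age 1: 0.61 × 512 = 312.320
  age 2: 0.27 × 904 = 244.080
  age 3: 0.14 × 1147 = 160.580
Maximum at age 1 (312.320).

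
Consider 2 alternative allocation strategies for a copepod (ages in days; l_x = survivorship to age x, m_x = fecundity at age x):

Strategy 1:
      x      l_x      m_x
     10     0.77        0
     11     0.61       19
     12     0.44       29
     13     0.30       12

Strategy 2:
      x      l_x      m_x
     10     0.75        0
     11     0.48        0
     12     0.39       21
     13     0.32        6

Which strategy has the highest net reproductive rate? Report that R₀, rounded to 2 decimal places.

27.95

Strategy 1: R₀ = 0.77×0 + 0.61×19 + 0.44×29 + 0.30×12 = 27.9500
Strategy 2: R₀ = 0.75×0 + 0.48×0 + 0.39×21 + 0.32×6 = 10.1100
Highest R₀: strategy 1 with 27.9500.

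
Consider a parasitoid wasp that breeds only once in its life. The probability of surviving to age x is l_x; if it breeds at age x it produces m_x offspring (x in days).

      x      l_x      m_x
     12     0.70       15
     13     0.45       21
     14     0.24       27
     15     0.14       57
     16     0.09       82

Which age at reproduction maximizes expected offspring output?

12

Expected offspring if breeding at age x = l_x × m_x:
  age 12: 0.70 × 15 = 10.500
  age 13: 0.45 × 21 = 9.450
  age 14: 0.24 × 27 = 6.480
  age 15: 0.14 × 57 = 7.980
  age 16: 0.09 × 82 = 7.380
Maximum at age 12 (10.500).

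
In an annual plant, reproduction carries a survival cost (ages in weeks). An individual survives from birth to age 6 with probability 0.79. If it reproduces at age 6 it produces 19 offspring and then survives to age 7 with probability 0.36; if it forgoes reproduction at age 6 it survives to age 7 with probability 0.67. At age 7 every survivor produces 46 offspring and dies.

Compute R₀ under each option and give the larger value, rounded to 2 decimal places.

28.09

breed at age 6: R₀ = 0.79 × (19 + 0.36 × 46) = 0.79 × 35.5600 = 28.0924
delay to age 7: R₀ = 0.79 × (0.67 × 46) = 0.79 × 30.8200 = 24.3478
Higher: breed at age 6 (28.0924).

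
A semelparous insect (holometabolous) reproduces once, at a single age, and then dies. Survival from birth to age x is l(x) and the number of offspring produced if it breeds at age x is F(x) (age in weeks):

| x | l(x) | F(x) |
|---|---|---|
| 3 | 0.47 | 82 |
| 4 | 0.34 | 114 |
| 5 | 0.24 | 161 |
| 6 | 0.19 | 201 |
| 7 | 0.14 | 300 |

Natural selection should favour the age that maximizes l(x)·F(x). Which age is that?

7

Expected offspring if breeding at age x = l(x) × F(x):
  age 3: 0.47 × 82 = 38.540
  age 4: 0.34 × 114 = 38.760
  age 5: 0.24 × 161 = 38.640
  age 6: 0.19 × 201 = 38.190
  age 7: 0.14 × 300 = 42.000
Maximum at age 7 (42.000).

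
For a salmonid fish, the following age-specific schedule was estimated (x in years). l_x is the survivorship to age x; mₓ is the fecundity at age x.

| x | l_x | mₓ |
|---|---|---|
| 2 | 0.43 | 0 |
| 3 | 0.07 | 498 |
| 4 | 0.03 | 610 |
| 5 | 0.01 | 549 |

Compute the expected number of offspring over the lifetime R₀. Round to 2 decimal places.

R₀ = Σ l_x mₓ:
  age 2: 0.43 × 0 = 0.0000
  age 3: 0.07 × 498 = 34.8600
  age 4: 0.03 × 610 = 18.3000
  age 5: 0.01 × 549 = 5.4900
R₀ = 0.0000 + 34.8600 + 18.3000 + 5.4900 = 58.6500

58.65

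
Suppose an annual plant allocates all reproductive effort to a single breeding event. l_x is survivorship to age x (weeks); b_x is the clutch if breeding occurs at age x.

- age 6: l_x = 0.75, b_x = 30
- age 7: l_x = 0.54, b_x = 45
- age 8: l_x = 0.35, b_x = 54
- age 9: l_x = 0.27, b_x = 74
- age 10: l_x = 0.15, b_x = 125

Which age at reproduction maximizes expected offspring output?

Expected offspring if breeding at age x = l_x × b_x:
  age 6: 0.75 × 30 = 22.500
  age 7: 0.54 × 45 = 24.300
  age 8: 0.35 × 54 = 18.900
  age 9: 0.27 × 74 = 19.980
  age 10: 0.15 × 125 = 18.750
Maximum at age 7 (24.300).

7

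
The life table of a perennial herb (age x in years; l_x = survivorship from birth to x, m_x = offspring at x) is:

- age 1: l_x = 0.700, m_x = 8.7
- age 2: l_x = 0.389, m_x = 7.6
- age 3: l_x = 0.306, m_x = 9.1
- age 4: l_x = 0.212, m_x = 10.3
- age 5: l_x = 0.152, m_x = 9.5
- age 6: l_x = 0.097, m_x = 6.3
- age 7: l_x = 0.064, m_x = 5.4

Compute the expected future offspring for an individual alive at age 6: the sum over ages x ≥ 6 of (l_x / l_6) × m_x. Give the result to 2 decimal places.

9.86

l_6 = 0.097. Conditional survival from age 6 to x is l_x / l_6.
  x=6: (0.097/0.097) × 6.3 = 6.3000
  x=7: (0.064/0.097) × 5.4 = 3.5629
Sum = 6.3000 + 3.5629 = 9.8629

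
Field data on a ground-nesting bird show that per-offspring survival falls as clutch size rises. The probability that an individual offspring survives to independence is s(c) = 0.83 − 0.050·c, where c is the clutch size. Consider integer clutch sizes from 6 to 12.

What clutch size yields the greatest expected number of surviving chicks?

Expected surviving chicks = c × s(c):
  c=6: 6 × 0.530 = 3.180
  c=7: 7 × 0.480 = 3.360
  c=8: 8 × 0.430 = 3.440
  c=9: 9 × 0.380 = 3.420
  c=10: 10 × 0.330 = 3.300
  c=11: 11 × 0.280 = 3.080
  c=12: 12 × 0.230 = 2.760
Maximum at c = 8 (3.440 surviving chicks).

8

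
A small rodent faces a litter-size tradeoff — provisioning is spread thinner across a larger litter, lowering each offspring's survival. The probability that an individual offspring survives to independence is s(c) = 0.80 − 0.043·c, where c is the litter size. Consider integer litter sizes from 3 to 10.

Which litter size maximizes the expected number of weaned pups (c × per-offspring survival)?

Expected weaned pups = c × s(c):
  c=3: 3 × 0.671 = 2.013
  c=4: 4 × 0.628 = 2.512
  c=5: 5 × 0.585 = 2.925
  c=6: 6 × 0.542 = 3.252
  c=7: 7 × 0.499 = 3.493
  c=8: 8 × 0.456 = 3.648
  c=9: 9 × 0.413 = 3.717
  c=10: 10 × 0.370 = 3.700
Maximum at c = 9 (3.717 weaned pups).

9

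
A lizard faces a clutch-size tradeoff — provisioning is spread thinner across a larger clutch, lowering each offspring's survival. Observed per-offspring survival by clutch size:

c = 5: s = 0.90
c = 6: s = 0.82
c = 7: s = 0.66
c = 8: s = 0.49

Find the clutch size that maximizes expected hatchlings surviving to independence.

6

Expected hatchlings surviving to independence = c × s(c):
  c=5: 5 × 0.90 = 4.500
  c=6: 6 × 0.82 = 4.920
  c=7: 7 × 0.66 = 4.620
  c=8: 8 × 0.49 = 3.920
Maximum at c = 6 (4.920 hatchlings surviving to independence).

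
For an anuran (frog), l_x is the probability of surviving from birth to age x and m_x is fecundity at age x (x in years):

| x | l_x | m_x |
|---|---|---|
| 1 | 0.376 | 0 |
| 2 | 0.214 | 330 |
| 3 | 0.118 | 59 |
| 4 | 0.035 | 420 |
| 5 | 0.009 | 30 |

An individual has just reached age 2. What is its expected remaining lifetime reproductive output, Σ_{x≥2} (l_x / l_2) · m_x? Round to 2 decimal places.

432.49

l_2 = 0.214. Conditional survival from age 2 to x is l_x / l_2.
  x=2: (0.214/0.214) × 330 = 330.0000
  x=3: (0.118/0.214) × 59 = 32.5327
  x=4: (0.035/0.214) × 420 = 68.6916
  x=5: (0.009/0.214) × 30 = 1.2617
Sum = 330.0000 + 32.5327 + 68.6916 + 1.2617 = 432.4860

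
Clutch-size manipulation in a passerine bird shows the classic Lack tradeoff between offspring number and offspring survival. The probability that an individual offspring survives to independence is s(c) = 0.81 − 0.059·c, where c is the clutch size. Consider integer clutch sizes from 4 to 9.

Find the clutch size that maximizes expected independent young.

Expected independent young = c × s(c):
  c=4: 4 × 0.574 = 2.296
  c=5: 5 × 0.515 = 2.575
  c=6: 6 × 0.456 = 2.736
  c=7: 7 × 0.397 = 2.779
  c=8: 8 × 0.338 = 2.704
  c=9: 9 × 0.279 = 2.511
Maximum at c = 7 (2.779 independent young).

7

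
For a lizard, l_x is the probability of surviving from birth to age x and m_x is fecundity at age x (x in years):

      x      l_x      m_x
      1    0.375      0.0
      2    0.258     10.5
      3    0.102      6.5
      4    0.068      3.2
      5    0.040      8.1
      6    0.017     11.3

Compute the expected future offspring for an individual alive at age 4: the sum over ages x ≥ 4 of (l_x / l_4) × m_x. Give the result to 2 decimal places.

10.79

l_4 = 0.068. Conditional survival from age 4 to x is l_x / l_4.
  x=4: (0.068/0.068) × 3.2 = 3.2000
  x=5: (0.040/0.068) × 8.1 = 4.7647
  x=6: (0.017/0.068) × 11.3 = 2.8250
Sum = 3.2000 + 4.7647 + 2.8250 = 10.7897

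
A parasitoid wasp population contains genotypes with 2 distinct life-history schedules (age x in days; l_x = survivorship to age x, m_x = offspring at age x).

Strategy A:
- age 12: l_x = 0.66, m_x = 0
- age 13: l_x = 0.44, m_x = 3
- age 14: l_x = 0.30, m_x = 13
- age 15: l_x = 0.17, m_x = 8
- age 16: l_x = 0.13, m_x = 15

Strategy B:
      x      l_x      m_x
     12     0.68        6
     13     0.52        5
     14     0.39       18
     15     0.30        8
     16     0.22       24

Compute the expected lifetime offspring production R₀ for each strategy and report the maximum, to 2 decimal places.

21.38

Strategy A: R₀ = 0.66×0 + 0.44×3 + 0.30×13 + 0.17×8 + 0.13×15 = 8.5300
Strategy B: R₀ = 0.68×6 + 0.52×5 + 0.39×18 + 0.30×8 + 0.22×24 = 21.3800
Highest R₀: strategy B with 21.3800.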